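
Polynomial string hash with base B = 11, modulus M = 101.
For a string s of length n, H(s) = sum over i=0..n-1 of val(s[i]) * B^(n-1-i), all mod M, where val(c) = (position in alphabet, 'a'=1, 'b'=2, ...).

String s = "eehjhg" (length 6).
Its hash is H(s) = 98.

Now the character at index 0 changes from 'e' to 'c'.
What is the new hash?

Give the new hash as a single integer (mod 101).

val('e') = 5, val('c') = 3
Position k = 0, exponent = n-1-k = 5
B^5 mod M = 11^5 mod 101 = 57
Delta = (3 - 5) * 57 mod 101 = 88
New hash = (98 + 88) mod 101 = 85

Answer: 85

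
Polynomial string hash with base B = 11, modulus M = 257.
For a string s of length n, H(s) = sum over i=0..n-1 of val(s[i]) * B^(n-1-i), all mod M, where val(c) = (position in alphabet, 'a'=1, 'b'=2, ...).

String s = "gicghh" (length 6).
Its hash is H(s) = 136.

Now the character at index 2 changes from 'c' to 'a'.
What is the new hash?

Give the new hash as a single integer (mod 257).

val('c') = 3, val('a') = 1
Position k = 2, exponent = n-1-k = 3
B^3 mod M = 11^3 mod 257 = 46
Delta = (1 - 3) * 46 mod 257 = 165
New hash = (136 + 165) mod 257 = 44

Answer: 44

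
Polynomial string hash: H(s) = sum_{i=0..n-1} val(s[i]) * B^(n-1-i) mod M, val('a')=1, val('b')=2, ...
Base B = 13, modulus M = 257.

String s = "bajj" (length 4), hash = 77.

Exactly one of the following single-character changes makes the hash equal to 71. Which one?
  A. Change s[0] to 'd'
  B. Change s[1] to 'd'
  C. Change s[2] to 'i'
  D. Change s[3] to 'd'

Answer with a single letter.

Answer: D

Derivation:
Option A: s[0]='b'->'d', delta=(4-2)*13^3 mod 257 = 25, hash=77+25 mod 257 = 102
Option B: s[1]='a'->'d', delta=(4-1)*13^2 mod 257 = 250, hash=77+250 mod 257 = 70
Option C: s[2]='j'->'i', delta=(9-10)*13^1 mod 257 = 244, hash=77+244 mod 257 = 64
Option D: s[3]='j'->'d', delta=(4-10)*13^0 mod 257 = 251, hash=77+251 mod 257 = 71 <-- target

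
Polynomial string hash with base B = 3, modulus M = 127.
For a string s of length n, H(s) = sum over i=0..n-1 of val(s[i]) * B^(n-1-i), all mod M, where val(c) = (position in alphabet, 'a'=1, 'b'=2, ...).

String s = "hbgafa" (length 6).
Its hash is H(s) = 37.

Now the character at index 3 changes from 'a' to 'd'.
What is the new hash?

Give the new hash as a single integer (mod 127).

Answer: 64

Derivation:
val('a') = 1, val('d') = 4
Position k = 3, exponent = n-1-k = 2
B^2 mod M = 3^2 mod 127 = 9
Delta = (4 - 1) * 9 mod 127 = 27
New hash = (37 + 27) mod 127 = 64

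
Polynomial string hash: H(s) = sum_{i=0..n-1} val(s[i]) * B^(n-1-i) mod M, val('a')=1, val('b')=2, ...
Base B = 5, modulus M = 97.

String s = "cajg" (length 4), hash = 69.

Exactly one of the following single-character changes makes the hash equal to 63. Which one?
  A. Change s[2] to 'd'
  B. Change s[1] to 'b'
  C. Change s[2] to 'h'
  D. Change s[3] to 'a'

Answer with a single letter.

Answer: D

Derivation:
Option A: s[2]='j'->'d', delta=(4-10)*5^1 mod 97 = 67, hash=69+67 mod 97 = 39
Option B: s[1]='a'->'b', delta=(2-1)*5^2 mod 97 = 25, hash=69+25 mod 97 = 94
Option C: s[2]='j'->'h', delta=(8-10)*5^1 mod 97 = 87, hash=69+87 mod 97 = 59
Option D: s[3]='g'->'a', delta=(1-7)*5^0 mod 97 = 91, hash=69+91 mod 97 = 63 <-- target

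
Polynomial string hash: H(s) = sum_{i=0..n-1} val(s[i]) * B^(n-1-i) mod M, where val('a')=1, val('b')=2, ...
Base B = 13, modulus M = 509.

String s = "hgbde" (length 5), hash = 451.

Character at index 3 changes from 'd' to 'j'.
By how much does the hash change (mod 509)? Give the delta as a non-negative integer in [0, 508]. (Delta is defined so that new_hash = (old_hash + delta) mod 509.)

Delta formula: (val(new) - val(old)) * B^(n-1-k) mod M
  val('j') - val('d') = 10 - 4 = 6
  B^(n-1-k) = 13^1 mod 509 = 13
  Delta = 6 * 13 mod 509 = 78

Answer: 78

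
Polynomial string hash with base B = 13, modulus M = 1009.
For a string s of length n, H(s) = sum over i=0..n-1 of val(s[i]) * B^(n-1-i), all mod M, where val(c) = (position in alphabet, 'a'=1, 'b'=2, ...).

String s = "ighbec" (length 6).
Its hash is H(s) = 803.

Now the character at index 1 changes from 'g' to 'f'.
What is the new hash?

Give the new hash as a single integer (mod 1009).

val('g') = 7, val('f') = 6
Position k = 1, exponent = n-1-k = 4
B^4 mod M = 13^4 mod 1009 = 309
Delta = (6 - 7) * 309 mod 1009 = 700
New hash = (803 + 700) mod 1009 = 494

Answer: 494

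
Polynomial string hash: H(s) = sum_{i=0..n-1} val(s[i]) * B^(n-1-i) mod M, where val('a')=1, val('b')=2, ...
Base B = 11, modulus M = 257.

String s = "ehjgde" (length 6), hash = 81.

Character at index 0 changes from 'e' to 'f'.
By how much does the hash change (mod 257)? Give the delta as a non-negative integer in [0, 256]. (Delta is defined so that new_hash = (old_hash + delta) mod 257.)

Answer: 169

Derivation:
Delta formula: (val(new) - val(old)) * B^(n-1-k) mod M
  val('f') - val('e') = 6 - 5 = 1
  B^(n-1-k) = 11^5 mod 257 = 169
  Delta = 1 * 169 mod 257 = 169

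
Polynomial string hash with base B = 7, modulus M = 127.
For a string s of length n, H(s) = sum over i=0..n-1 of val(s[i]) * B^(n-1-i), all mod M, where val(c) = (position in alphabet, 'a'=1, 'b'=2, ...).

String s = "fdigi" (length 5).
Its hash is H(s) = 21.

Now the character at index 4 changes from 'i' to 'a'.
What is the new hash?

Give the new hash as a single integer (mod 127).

val('i') = 9, val('a') = 1
Position k = 4, exponent = n-1-k = 0
B^0 mod M = 7^0 mod 127 = 1
Delta = (1 - 9) * 1 mod 127 = 119
New hash = (21 + 119) mod 127 = 13

Answer: 13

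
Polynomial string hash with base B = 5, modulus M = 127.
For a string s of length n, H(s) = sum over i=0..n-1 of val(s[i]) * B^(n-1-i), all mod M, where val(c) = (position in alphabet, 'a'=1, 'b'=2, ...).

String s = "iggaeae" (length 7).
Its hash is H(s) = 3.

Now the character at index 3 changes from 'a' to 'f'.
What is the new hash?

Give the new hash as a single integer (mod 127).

val('a') = 1, val('f') = 6
Position k = 3, exponent = n-1-k = 3
B^3 mod M = 5^3 mod 127 = 125
Delta = (6 - 1) * 125 mod 127 = 117
New hash = (3 + 117) mod 127 = 120

Answer: 120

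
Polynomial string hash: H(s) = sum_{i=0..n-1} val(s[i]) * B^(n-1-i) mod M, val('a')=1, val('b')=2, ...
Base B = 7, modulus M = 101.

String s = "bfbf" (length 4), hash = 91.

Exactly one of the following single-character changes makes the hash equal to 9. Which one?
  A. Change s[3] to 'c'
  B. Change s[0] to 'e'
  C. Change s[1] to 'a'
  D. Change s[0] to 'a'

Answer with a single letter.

Answer: B

Derivation:
Option A: s[3]='f'->'c', delta=(3-6)*7^0 mod 101 = 98, hash=91+98 mod 101 = 88
Option B: s[0]='b'->'e', delta=(5-2)*7^3 mod 101 = 19, hash=91+19 mod 101 = 9 <-- target
Option C: s[1]='f'->'a', delta=(1-6)*7^2 mod 101 = 58, hash=91+58 mod 101 = 48
Option D: s[0]='b'->'a', delta=(1-2)*7^3 mod 101 = 61, hash=91+61 mod 101 = 51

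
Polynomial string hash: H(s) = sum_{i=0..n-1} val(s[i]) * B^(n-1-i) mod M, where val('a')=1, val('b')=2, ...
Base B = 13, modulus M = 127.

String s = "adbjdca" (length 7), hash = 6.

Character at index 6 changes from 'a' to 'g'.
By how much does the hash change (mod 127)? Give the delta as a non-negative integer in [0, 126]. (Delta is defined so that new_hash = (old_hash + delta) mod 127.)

Answer: 6

Derivation:
Delta formula: (val(new) - val(old)) * B^(n-1-k) mod M
  val('g') - val('a') = 7 - 1 = 6
  B^(n-1-k) = 13^0 mod 127 = 1
  Delta = 6 * 1 mod 127 = 6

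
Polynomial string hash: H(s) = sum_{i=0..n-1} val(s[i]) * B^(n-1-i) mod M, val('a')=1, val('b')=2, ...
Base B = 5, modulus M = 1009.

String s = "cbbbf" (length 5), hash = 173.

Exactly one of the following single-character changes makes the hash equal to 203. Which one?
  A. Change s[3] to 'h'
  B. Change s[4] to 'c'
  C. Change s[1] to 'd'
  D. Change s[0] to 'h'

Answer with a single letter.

Answer: A

Derivation:
Option A: s[3]='b'->'h', delta=(8-2)*5^1 mod 1009 = 30, hash=173+30 mod 1009 = 203 <-- target
Option B: s[4]='f'->'c', delta=(3-6)*5^0 mod 1009 = 1006, hash=173+1006 mod 1009 = 170
Option C: s[1]='b'->'d', delta=(4-2)*5^3 mod 1009 = 250, hash=173+250 mod 1009 = 423
Option D: s[0]='c'->'h', delta=(8-3)*5^4 mod 1009 = 98, hash=173+98 mod 1009 = 271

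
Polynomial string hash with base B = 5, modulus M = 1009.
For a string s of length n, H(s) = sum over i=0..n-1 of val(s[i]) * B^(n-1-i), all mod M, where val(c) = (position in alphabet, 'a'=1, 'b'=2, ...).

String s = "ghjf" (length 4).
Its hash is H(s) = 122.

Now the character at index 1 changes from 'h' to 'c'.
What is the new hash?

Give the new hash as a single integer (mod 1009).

val('h') = 8, val('c') = 3
Position k = 1, exponent = n-1-k = 2
B^2 mod M = 5^2 mod 1009 = 25
Delta = (3 - 8) * 25 mod 1009 = 884
New hash = (122 + 884) mod 1009 = 1006

Answer: 1006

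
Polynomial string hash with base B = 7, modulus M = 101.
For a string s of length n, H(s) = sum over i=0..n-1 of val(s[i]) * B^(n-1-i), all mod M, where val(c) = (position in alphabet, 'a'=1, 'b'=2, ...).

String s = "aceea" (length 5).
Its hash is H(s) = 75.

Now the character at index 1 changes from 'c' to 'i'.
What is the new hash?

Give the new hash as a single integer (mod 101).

Answer: 12

Derivation:
val('c') = 3, val('i') = 9
Position k = 1, exponent = n-1-k = 3
B^3 mod M = 7^3 mod 101 = 40
Delta = (9 - 3) * 40 mod 101 = 38
New hash = (75 + 38) mod 101 = 12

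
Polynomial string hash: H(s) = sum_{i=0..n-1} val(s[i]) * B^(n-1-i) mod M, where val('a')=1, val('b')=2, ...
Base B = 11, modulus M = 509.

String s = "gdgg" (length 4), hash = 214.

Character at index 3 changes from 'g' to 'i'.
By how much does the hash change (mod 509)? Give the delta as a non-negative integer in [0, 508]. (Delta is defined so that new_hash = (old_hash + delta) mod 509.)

Answer: 2

Derivation:
Delta formula: (val(new) - val(old)) * B^(n-1-k) mod M
  val('i') - val('g') = 9 - 7 = 2
  B^(n-1-k) = 11^0 mod 509 = 1
  Delta = 2 * 1 mod 509 = 2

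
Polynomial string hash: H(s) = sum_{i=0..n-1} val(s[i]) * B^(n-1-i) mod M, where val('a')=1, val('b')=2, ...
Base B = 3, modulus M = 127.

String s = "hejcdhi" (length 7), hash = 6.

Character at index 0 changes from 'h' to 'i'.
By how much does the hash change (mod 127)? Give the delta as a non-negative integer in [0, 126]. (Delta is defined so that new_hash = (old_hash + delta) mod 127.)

Answer: 94

Derivation:
Delta formula: (val(new) - val(old)) * B^(n-1-k) mod M
  val('i') - val('h') = 9 - 8 = 1
  B^(n-1-k) = 3^6 mod 127 = 94
  Delta = 1 * 94 mod 127 = 94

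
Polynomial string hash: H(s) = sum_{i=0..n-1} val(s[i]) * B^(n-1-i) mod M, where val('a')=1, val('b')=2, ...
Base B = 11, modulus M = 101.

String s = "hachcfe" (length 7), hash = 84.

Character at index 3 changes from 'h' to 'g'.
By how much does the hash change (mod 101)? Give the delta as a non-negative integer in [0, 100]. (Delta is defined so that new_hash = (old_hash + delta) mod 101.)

Delta formula: (val(new) - val(old)) * B^(n-1-k) mod M
  val('g') - val('h') = 7 - 8 = -1
  B^(n-1-k) = 11^3 mod 101 = 18
  Delta = -1 * 18 mod 101 = 83

Answer: 83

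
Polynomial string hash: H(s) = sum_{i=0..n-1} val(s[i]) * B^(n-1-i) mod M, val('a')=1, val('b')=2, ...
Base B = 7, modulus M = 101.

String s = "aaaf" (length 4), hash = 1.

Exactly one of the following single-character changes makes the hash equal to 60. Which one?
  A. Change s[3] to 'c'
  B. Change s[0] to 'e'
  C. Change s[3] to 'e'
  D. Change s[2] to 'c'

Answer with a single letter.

Option A: s[3]='f'->'c', delta=(3-6)*7^0 mod 101 = 98, hash=1+98 mod 101 = 99
Option B: s[0]='a'->'e', delta=(5-1)*7^3 mod 101 = 59, hash=1+59 mod 101 = 60 <-- target
Option C: s[3]='f'->'e', delta=(5-6)*7^0 mod 101 = 100, hash=1+100 mod 101 = 0
Option D: s[2]='a'->'c', delta=(3-1)*7^1 mod 101 = 14, hash=1+14 mod 101 = 15

Answer: B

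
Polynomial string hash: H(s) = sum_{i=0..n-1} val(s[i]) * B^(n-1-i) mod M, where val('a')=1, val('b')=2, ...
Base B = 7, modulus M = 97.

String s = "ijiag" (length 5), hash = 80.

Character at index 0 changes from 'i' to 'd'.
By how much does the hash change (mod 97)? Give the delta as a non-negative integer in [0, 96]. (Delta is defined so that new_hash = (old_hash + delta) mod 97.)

Delta formula: (val(new) - val(old)) * B^(n-1-k) mod M
  val('d') - val('i') = 4 - 9 = -5
  B^(n-1-k) = 7^4 mod 97 = 73
  Delta = -5 * 73 mod 97 = 23

Answer: 23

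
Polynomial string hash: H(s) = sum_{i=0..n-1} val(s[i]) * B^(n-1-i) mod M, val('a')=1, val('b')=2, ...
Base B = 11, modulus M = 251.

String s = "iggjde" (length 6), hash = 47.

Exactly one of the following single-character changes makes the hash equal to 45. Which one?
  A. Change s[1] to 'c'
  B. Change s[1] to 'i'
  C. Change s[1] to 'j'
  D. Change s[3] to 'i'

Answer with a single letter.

Option A: s[1]='g'->'c', delta=(3-7)*11^4 mod 251 = 170, hash=47+170 mod 251 = 217
Option B: s[1]='g'->'i', delta=(9-7)*11^4 mod 251 = 166, hash=47+166 mod 251 = 213
Option C: s[1]='g'->'j', delta=(10-7)*11^4 mod 251 = 249, hash=47+249 mod 251 = 45 <-- target
Option D: s[3]='j'->'i', delta=(9-10)*11^2 mod 251 = 130, hash=47+130 mod 251 = 177

Answer: C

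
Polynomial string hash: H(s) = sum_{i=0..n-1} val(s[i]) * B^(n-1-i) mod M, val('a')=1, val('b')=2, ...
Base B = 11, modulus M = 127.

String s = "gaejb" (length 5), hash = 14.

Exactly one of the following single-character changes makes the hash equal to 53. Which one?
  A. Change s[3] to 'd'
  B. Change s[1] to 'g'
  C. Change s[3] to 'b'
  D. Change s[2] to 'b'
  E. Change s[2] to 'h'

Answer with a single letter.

Answer: C

Derivation:
Option A: s[3]='j'->'d', delta=(4-10)*11^1 mod 127 = 61, hash=14+61 mod 127 = 75
Option B: s[1]='a'->'g', delta=(7-1)*11^3 mod 127 = 112, hash=14+112 mod 127 = 126
Option C: s[3]='j'->'b', delta=(2-10)*11^1 mod 127 = 39, hash=14+39 mod 127 = 53 <-- target
Option D: s[2]='e'->'b', delta=(2-5)*11^2 mod 127 = 18, hash=14+18 mod 127 = 32
Option E: s[2]='e'->'h', delta=(8-5)*11^2 mod 127 = 109, hash=14+109 mod 127 = 123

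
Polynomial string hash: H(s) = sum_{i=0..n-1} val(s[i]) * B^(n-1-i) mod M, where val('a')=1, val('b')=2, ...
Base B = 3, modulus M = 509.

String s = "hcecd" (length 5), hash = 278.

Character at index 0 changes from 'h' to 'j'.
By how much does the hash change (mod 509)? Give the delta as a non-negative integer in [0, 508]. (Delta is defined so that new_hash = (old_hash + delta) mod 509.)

Delta formula: (val(new) - val(old)) * B^(n-1-k) mod M
  val('j') - val('h') = 10 - 8 = 2
  B^(n-1-k) = 3^4 mod 509 = 81
  Delta = 2 * 81 mod 509 = 162

Answer: 162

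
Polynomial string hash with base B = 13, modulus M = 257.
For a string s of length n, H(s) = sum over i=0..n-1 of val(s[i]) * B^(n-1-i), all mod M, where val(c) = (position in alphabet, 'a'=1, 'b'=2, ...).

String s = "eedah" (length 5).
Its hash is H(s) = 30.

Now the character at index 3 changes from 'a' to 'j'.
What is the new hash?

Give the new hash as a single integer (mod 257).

val('a') = 1, val('j') = 10
Position k = 3, exponent = n-1-k = 1
B^1 mod M = 13^1 mod 257 = 13
Delta = (10 - 1) * 13 mod 257 = 117
New hash = (30 + 117) mod 257 = 147

Answer: 147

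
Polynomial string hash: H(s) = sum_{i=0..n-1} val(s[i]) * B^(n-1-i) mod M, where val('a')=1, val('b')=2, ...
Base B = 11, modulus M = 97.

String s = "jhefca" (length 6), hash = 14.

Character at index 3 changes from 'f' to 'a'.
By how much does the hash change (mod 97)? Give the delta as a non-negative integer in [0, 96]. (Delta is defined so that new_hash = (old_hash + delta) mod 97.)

Delta formula: (val(new) - val(old)) * B^(n-1-k) mod M
  val('a') - val('f') = 1 - 6 = -5
  B^(n-1-k) = 11^2 mod 97 = 24
  Delta = -5 * 24 mod 97 = 74

Answer: 74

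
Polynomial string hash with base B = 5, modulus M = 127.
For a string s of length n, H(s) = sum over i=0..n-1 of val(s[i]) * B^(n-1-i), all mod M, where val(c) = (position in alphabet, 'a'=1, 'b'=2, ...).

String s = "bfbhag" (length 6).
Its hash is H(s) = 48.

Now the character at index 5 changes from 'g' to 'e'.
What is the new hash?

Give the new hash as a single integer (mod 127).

val('g') = 7, val('e') = 5
Position k = 5, exponent = n-1-k = 0
B^0 mod M = 5^0 mod 127 = 1
Delta = (5 - 7) * 1 mod 127 = 125
New hash = (48 + 125) mod 127 = 46

Answer: 46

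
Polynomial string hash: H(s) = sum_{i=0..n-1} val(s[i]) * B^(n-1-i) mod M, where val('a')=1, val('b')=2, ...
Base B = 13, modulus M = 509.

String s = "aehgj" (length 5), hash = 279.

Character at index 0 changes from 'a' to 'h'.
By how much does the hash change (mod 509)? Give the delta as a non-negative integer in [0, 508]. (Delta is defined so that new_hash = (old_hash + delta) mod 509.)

Delta formula: (val(new) - val(old)) * B^(n-1-k) mod M
  val('h') - val('a') = 8 - 1 = 7
  B^(n-1-k) = 13^4 mod 509 = 57
  Delta = 7 * 57 mod 509 = 399

Answer: 399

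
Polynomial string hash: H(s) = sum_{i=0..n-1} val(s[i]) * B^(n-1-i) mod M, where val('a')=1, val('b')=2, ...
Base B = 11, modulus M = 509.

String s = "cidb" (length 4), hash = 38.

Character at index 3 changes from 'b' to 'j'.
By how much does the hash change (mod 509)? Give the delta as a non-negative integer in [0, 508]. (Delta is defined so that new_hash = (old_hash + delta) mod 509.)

Delta formula: (val(new) - val(old)) * B^(n-1-k) mod M
  val('j') - val('b') = 10 - 2 = 8
  B^(n-1-k) = 11^0 mod 509 = 1
  Delta = 8 * 1 mod 509 = 8

Answer: 8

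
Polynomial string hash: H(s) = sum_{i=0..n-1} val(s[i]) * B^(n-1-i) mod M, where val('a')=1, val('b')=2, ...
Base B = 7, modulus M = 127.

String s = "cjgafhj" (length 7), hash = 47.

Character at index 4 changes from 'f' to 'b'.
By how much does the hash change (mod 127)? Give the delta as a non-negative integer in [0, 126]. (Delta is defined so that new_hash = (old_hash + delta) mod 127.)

Delta formula: (val(new) - val(old)) * B^(n-1-k) mod M
  val('b') - val('f') = 2 - 6 = -4
  B^(n-1-k) = 7^2 mod 127 = 49
  Delta = -4 * 49 mod 127 = 58

Answer: 58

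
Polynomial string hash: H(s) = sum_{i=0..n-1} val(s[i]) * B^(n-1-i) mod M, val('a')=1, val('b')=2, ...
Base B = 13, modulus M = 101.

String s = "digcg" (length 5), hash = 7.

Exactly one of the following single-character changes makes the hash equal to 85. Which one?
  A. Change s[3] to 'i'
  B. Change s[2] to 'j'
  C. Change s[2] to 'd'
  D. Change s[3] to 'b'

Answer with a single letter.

Option A: s[3]='c'->'i', delta=(9-3)*13^1 mod 101 = 78, hash=7+78 mod 101 = 85 <-- target
Option B: s[2]='g'->'j', delta=(10-7)*13^2 mod 101 = 2, hash=7+2 mod 101 = 9
Option C: s[2]='g'->'d', delta=(4-7)*13^2 mod 101 = 99, hash=7+99 mod 101 = 5
Option D: s[3]='c'->'b', delta=(2-3)*13^1 mod 101 = 88, hash=7+88 mod 101 = 95

Answer: A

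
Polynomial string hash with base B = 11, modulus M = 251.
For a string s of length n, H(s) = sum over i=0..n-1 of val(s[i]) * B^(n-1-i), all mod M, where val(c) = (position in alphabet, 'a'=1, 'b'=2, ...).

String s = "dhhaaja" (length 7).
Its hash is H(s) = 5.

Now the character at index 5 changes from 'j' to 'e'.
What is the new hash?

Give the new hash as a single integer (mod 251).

Answer: 201

Derivation:
val('j') = 10, val('e') = 5
Position k = 5, exponent = n-1-k = 1
B^1 mod M = 11^1 mod 251 = 11
Delta = (5 - 10) * 11 mod 251 = 196
New hash = (5 + 196) mod 251 = 201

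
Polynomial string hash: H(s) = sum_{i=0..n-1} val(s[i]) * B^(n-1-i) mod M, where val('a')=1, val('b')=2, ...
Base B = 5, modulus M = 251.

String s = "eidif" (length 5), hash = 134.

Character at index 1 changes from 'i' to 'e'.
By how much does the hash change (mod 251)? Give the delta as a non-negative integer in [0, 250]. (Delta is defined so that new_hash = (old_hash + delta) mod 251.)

Answer: 2

Derivation:
Delta formula: (val(new) - val(old)) * B^(n-1-k) mod M
  val('e') - val('i') = 5 - 9 = -4
  B^(n-1-k) = 5^3 mod 251 = 125
  Delta = -4 * 125 mod 251 = 2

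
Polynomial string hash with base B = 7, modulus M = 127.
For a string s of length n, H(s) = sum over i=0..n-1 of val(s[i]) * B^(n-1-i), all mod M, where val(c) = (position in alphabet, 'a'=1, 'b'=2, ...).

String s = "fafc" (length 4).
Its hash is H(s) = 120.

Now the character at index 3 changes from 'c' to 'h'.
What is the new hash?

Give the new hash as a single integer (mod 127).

Answer: 125

Derivation:
val('c') = 3, val('h') = 8
Position k = 3, exponent = n-1-k = 0
B^0 mod M = 7^0 mod 127 = 1
Delta = (8 - 3) * 1 mod 127 = 5
New hash = (120 + 5) mod 127 = 125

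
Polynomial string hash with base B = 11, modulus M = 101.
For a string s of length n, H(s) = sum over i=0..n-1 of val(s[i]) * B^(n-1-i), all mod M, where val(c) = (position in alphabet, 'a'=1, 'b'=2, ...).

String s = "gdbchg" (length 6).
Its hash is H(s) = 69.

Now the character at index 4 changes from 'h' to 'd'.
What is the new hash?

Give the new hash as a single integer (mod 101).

Answer: 25

Derivation:
val('h') = 8, val('d') = 4
Position k = 4, exponent = n-1-k = 1
B^1 mod M = 11^1 mod 101 = 11
Delta = (4 - 8) * 11 mod 101 = 57
New hash = (69 + 57) mod 101 = 25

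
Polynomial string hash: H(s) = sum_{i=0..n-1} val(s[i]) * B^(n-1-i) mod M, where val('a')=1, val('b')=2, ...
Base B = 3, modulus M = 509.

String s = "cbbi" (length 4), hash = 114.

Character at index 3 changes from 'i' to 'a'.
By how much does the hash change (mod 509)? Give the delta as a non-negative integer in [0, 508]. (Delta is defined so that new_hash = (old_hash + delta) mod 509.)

Answer: 501

Derivation:
Delta formula: (val(new) - val(old)) * B^(n-1-k) mod M
  val('a') - val('i') = 1 - 9 = -8
  B^(n-1-k) = 3^0 mod 509 = 1
  Delta = -8 * 1 mod 509 = 501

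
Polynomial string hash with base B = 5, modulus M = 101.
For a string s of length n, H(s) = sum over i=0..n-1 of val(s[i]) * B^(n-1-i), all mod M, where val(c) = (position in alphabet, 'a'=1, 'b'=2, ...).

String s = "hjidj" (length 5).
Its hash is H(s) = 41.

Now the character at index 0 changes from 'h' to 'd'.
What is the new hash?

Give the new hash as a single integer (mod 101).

val('h') = 8, val('d') = 4
Position k = 0, exponent = n-1-k = 4
B^4 mod M = 5^4 mod 101 = 19
Delta = (4 - 8) * 19 mod 101 = 25
New hash = (41 + 25) mod 101 = 66

Answer: 66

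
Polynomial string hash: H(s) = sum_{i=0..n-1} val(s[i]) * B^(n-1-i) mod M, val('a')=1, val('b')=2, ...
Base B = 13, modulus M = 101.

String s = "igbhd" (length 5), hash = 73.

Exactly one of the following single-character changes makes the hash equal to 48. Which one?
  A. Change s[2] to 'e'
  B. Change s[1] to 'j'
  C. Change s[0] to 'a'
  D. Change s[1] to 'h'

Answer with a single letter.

Answer: D

Derivation:
Option A: s[2]='b'->'e', delta=(5-2)*13^2 mod 101 = 2, hash=73+2 mod 101 = 75
Option B: s[1]='g'->'j', delta=(10-7)*13^3 mod 101 = 26, hash=73+26 mod 101 = 99
Option C: s[0]='i'->'a', delta=(1-9)*13^4 mod 101 = 75, hash=73+75 mod 101 = 47
Option D: s[1]='g'->'h', delta=(8-7)*13^3 mod 101 = 76, hash=73+76 mod 101 = 48 <-- target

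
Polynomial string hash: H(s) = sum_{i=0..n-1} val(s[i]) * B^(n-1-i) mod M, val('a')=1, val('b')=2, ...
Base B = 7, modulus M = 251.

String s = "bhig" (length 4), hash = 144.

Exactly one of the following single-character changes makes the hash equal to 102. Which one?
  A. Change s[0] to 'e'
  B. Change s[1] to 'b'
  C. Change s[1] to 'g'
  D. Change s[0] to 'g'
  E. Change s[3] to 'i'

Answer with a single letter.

Option A: s[0]='b'->'e', delta=(5-2)*7^3 mod 251 = 25, hash=144+25 mod 251 = 169
Option B: s[1]='h'->'b', delta=(2-8)*7^2 mod 251 = 208, hash=144+208 mod 251 = 101
Option C: s[1]='h'->'g', delta=(7-8)*7^2 mod 251 = 202, hash=144+202 mod 251 = 95
Option D: s[0]='b'->'g', delta=(7-2)*7^3 mod 251 = 209, hash=144+209 mod 251 = 102 <-- target
Option E: s[3]='g'->'i', delta=(9-7)*7^0 mod 251 = 2, hash=144+2 mod 251 = 146

Answer: D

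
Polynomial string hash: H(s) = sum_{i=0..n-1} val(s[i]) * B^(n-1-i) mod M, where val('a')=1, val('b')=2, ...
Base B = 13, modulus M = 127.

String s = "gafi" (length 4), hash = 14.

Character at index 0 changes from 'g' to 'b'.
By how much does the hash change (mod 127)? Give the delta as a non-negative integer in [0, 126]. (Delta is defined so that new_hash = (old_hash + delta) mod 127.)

Delta formula: (val(new) - val(old)) * B^(n-1-k) mod M
  val('b') - val('g') = 2 - 7 = -5
  B^(n-1-k) = 13^3 mod 127 = 38
  Delta = -5 * 38 mod 127 = 64

Answer: 64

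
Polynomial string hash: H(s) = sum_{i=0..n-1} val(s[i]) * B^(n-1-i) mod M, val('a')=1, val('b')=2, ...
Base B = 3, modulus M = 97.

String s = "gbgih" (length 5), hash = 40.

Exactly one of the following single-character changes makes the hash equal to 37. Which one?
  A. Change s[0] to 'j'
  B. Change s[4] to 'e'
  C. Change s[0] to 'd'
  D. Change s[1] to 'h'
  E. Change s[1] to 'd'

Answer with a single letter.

Option A: s[0]='g'->'j', delta=(10-7)*3^4 mod 97 = 49, hash=40+49 mod 97 = 89
Option B: s[4]='h'->'e', delta=(5-8)*3^0 mod 97 = 94, hash=40+94 mod 97 = 37 <-- target
Option C: s[0]='g'->'d', delta=(4-7)*3^4 mod 97 = 48, hash=40+48 mod 97 = 88
Option D: s[1]='b'->'h', delta=(8-2)*3^3 mod 97 = 65, hash=40+65 mod 97 = 8
Option E: s[1]='b'->'d', delta=(4-2)*3^3 mod 97 = 54, hash=40+54 mod 97 = 94

Answer: B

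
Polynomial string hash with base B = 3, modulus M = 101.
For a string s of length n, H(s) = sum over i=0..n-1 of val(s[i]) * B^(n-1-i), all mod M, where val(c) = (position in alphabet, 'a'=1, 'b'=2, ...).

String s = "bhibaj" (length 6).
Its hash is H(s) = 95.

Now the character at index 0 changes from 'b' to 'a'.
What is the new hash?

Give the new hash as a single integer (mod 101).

val('b') = 2, val('a') = 1
Position k = 0, exponent = n-1-k = 5
B^5 mod M = 3^5 mod 101 = 41
Delta = (1 - 2) * 41 mod 101 = 60
New hash = (95 + 60) mod 101 = 54

Answer: 54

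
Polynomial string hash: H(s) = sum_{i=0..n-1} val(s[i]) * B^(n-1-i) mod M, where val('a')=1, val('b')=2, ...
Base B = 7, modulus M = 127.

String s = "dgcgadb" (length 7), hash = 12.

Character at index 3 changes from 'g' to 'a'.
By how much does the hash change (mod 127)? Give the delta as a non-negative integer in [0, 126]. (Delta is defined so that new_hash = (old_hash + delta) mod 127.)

Answer: 101

Derivation:
Delta formula: (val(new) - val(old)) * B^(n-1-k) mod M
  val('a') - val('g') = 1 - 7 = -6
  B^(n-1-k) = 7^3 mod 127 = 89
  Delta = -6 * 89 mod 127 = 101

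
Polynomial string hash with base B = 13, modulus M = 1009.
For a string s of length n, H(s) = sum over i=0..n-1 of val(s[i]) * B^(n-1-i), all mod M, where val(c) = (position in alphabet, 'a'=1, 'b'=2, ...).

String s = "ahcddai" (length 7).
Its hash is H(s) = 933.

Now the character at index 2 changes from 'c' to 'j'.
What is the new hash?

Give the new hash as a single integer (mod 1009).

val('c') = 3, val('j') = 10
Position k = 2, exponent = n-1-k = 4
B^4 mod M = 13^4 mod 1009 = 309
Delta = (10 - 3) * 309 mod 1009 = 145
New hash = (933 + 145) mod 1009 = 69

Answer: 69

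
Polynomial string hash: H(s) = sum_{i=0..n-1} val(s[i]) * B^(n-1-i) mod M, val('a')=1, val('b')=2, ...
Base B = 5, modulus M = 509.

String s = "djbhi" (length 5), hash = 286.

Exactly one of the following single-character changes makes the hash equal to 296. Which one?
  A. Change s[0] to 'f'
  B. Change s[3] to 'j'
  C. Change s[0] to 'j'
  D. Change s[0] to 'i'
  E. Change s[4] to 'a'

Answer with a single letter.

Option A: s[0]='d'->'f', delta=(6-4)*5^4 mod 509 = 232, hash=286+232 mod 509 = 9
Option B: s[3]='h'->'j', delta=(10-8)*5^1 mod 509 = 10, hash=286+10 mod 509 = 296 <-- target
Option C: s[0]='d'->'j', delta=(10-4)*5^4 mod 509 = 187, hash=286+187 mod 509 = 473
Option D: s[0]='d'->'i', delta=(9-4)*5^4 mod 509 = 71, hash=286+71 mod 509 = 357
Option E: s[4]='i'->'a', delta=(1-9)*5^0 mod 509 = 501, hash=286+501 mod 509 = 278

Answer: B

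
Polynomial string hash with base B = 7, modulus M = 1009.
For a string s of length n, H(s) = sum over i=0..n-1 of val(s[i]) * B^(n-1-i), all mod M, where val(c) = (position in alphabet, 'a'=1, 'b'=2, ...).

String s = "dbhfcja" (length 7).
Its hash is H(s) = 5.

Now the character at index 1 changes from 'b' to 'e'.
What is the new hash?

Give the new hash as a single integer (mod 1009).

val('b') = 2, val('e') = 5
Position k = 1, exponent = n-1-k = 5
B^5 mod M = 7^5 mod 1009 = 663
Delta = (5 - 2) * 663 mod 1009 = 980
New hash = (5 + 980) mod 1009 = 985

Answer: 985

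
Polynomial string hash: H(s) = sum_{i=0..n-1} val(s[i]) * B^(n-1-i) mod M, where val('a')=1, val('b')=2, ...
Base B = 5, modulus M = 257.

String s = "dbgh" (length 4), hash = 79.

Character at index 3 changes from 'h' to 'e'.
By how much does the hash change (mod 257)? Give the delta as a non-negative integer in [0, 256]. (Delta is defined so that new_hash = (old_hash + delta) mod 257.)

Delta formula: (val(new) - val(old)) * B^(n-1-k) mod M
  val('e') - val('h') = 5 - 8 = -3
  B^(n-1-k) = 5^0 mod 257 = 1
  Delta = -3 * 1 mod 257 = 254

Answer: 254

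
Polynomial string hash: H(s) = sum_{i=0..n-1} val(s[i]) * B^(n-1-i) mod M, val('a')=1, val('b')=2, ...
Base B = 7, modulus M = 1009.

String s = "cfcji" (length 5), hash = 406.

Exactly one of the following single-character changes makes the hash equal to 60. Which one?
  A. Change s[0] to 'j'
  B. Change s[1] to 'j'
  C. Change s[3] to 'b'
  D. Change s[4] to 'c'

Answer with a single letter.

Option A: s[0]='c'->'j', delta=(10-3)*7^4 mod 1009 = 663, hash=406+663 mod 1009 = 60 <-- target
Option B: s[1]='f'->'j', delta=(10-6)*7^3 mod 1009 = 363, hash=406+363 mod 1009 = 769
Option C: s[3]='j'->'b', delta=(2-10)*7^1 mod 1009 = 953, hash=406+953 mod 1009 = 350
Option D: s[4]='i'->'c', delta=(3-9)*7^0 mod 1009 = 1003, hash=406+1003 mod 1009 = 400

Answer: A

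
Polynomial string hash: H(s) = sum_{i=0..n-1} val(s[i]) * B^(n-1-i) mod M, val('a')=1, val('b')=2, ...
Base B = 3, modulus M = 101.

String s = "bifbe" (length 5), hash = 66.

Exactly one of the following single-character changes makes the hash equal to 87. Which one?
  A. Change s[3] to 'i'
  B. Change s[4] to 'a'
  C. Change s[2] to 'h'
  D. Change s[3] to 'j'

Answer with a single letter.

Option A: s[3]='b'->'i', delta=(9-2)*3^1 mod 101 = 21, hash=66+21 mod 101 = 87 <-- target
Option B: s[4]='e'->'a', delta=(1-5)*3^0 mod 101 = 97, hash=66+97 mod 101 = 62
Option C: s[2]='f'->'h', delta=(8-6)*3^2 mod 101 = 18, hash=66+18 mod 101 = 84
Option D: s[3]='b'->'j', delta=(10-2)*3^1 mod 101 = 24, hash=66+24 mod 101 = 90

Answer: A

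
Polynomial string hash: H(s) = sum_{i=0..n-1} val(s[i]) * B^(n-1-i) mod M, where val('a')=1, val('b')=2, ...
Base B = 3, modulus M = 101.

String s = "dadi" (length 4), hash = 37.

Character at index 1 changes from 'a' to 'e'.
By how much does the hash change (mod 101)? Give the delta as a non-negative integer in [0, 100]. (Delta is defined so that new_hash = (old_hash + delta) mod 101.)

Answer: 36

Derivation:
Delta formula: (val(new) - val(old)) * B^(n-1-k) mod M
  val('e') - val('a') = 5 - 1 = 4
  B^(n-1-k) = 3^2 mod 101 = 9
  Delta = 4 * 9 mod 101 = 36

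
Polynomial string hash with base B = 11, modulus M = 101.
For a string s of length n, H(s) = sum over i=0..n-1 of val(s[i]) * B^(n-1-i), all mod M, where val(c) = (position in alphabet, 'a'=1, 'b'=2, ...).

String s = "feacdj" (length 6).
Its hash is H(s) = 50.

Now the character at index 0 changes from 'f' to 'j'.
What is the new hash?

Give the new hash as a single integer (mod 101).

val('f') = 6, val('j') = 10
Position k = 0, exponent = n-1-k = 5
B^5 mod M = 11^5 mod 101 = 57
Delta = (10 - 6) * 57 mod 101 = 26
New hash = (50 + 26) mod 101 = 76

Answer: 76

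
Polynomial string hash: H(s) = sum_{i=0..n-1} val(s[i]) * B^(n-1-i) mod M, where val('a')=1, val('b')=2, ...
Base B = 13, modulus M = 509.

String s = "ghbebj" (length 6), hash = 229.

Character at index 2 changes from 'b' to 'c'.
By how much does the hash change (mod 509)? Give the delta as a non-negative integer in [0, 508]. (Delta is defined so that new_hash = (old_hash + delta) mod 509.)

Delta formula: (val(new) - val(old)) * B^(n-1-k) mod M
  val('c') - val('b') = 3 - 2 = 1
  B^(n-1-k) = 13^3 mod 509 = 161
  Delta = 1 * 161 mod 509 = 161

Answer: 161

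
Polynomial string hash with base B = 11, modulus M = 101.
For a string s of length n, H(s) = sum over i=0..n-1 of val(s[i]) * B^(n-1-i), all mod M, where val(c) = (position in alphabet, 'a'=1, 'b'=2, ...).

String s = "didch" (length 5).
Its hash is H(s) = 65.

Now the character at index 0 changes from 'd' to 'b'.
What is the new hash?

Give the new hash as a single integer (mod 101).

val('d') = 4, val('b') = 2
Position k = 0, exponent = n-1-k = 4
B^4 mod M = 11^4 mod 101 = 97
Delta = (2 - 4) * 97 mod 101 = 8
New hash = (65 + 8) mod 101 = 73

Answer: 73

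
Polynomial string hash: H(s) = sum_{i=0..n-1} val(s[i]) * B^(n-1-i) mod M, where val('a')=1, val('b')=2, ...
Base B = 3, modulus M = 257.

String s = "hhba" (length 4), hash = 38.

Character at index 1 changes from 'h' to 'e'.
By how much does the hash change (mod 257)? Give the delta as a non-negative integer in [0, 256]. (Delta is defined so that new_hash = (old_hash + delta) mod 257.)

Answer: 230

Derivation:
Delta formula: (val(new) - val(old)) * B^(n-1-k) mod M
  val('e') - val('h') = 5 - 8 = -3
  B^(n-1-k) = 3^2 mod 257 = 9
  Delta = -3 * 9 mod 257 = 230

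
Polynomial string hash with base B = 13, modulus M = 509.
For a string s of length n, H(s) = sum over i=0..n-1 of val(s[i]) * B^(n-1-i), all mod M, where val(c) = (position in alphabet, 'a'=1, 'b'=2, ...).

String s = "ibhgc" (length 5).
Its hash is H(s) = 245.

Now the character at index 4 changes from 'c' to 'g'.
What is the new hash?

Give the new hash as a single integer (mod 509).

Answer: 249

Derivation:
val('c') = 3, val('g') = 7
Position k = 4, exponent = n-1-k = 0
B^0 mod M = 13^0 mod 509 = 1
Delta = (7 - 3) * 1 mod 509 = 4
New hash = (245 + 4) mod 509 = 249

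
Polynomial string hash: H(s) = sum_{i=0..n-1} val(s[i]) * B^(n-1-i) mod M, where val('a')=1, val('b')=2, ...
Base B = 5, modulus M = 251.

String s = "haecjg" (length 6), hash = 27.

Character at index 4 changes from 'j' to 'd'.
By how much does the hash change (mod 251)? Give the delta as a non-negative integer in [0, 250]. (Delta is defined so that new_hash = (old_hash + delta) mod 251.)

Answer: 221

Derivation:
Delta formula: (val(new) - val(old)) * B^(n-1-k) mod M
  val('d') - val('j') = 4 - 10 = -6
  B^(n-1-k) = 5^1 mod 251 = 5
  Delta = -6 * 5 mod 251 = 221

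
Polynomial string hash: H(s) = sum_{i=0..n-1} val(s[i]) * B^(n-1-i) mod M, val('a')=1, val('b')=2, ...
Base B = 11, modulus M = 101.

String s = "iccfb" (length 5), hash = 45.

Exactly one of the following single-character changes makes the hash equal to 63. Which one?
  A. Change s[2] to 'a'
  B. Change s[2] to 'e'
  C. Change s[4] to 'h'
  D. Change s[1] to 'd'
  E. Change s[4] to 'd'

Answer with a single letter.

Answer: D

Derivation:
Option A: s[2]='c'->'a', delta=(1-3)*11^2 mod 101 = 61, hash=45+61 mod 101 = 5
Option B: s[2]='c'->'e', delta=(5-3)*11^2 mod 101 = 40, hash=45+40 mod 101 = 85
Option C: s[4]='b'->'h', delta=(8-2)*11^0 mod 101 = 6, hash=45+6 mod 101 = 51
Option D: s[1]='c'->'d', delta=(4-3)*11^3 mod 101 = 18, hash=45+18 mod 101 = 63 <-- target
Option E: s[4]='b'->'d', delta=(4-2)*11^0 mod 101 = 2, hash=45+2 mod 101 = 47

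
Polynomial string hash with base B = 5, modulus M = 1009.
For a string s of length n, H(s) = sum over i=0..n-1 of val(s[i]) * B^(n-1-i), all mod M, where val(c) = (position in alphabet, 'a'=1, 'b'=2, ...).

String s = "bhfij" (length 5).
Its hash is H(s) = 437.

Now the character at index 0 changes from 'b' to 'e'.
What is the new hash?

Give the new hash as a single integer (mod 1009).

Answer: 294

Derivation:
val('b') = 2, val('e') = 5
Position k = 0, exponent = n-1-k = 4
B^4 mod M = 5^4 mod 1009 = 625
Delta = (5 - 2) * 625 mod 1009 = 866
New hash = (437 + 866) mod 1009 = 294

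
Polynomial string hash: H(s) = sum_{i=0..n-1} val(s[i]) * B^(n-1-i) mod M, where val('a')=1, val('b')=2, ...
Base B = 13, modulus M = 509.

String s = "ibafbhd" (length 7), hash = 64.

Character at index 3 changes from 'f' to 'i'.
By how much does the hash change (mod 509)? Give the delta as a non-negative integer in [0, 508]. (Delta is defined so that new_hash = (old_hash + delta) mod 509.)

Answer: 483

Derivation:
Delta formula: (val(new) - val(old)) * B^(n-1-k) mod M
  val('i') - val('f') = 9 - 6 = 3
  B^(n-1-k) = 13^3 mod 509 = 161
  Delta = 3 * 161 mod 509 = 483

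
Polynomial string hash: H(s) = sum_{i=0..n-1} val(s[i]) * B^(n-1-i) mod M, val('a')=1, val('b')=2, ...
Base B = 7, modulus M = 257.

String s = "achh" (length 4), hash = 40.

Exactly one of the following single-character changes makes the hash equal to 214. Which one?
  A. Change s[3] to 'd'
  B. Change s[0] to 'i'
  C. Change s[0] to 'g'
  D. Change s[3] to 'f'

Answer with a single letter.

Answer: B

Derivation:
Option A: s[3]='h'->'d', delta=(4-8)*7^0 mod 257 = 253, hash=40+253 mod 257 = 36
Option B: s[0]='a'->'i', delta=(9-1)*7^3 mod 257 = 174, hash=40+174 mod 257 = 214 <-- target
Option C: s[0]='a'->'g', delta=(7-1)*7^3 mod 257 = 2, hash=40+2 mod 257 = 42
Option D: s[3]='h'->'f', delta=(6-8)*7^0 mod 257 = 255, hash=40+255 mod 257 = 38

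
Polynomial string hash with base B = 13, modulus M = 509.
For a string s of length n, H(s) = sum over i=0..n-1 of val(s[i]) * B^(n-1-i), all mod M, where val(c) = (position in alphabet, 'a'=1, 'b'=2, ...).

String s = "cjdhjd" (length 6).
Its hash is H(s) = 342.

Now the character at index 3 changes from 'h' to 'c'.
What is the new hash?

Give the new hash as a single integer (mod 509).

val('h') = 8, val('c') = 3
Position k = 3, exponent = n-1-k = 2
B^2 mod M = 13^2 mod 509 = 169
Delta = (3 - 8) * 169 mod 509 = 173
New hash = (342 + 173) mod 509 = 6

Answer: 6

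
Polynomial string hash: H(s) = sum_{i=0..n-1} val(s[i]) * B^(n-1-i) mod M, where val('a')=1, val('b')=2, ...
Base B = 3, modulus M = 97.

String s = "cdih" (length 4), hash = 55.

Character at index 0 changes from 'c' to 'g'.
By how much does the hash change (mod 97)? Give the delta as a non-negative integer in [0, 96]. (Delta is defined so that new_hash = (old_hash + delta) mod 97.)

Answer: 11

Derivation:
Delta formula: (val(new) - val(old)) * B^(n-1-k) mod M
  val('g') - val('c') = 7 - 3 = 4
  B^(n-1-k) = 3^3 mod 97 = 27
  Delta = 4 * 27 mod 97 = 11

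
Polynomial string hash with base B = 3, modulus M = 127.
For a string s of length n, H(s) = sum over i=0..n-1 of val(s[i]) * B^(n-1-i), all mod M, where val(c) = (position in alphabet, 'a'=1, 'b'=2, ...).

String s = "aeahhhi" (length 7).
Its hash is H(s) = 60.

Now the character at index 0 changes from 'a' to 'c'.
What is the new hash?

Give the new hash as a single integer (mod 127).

Answer: 121

Derivation:
val('a') = 1, val('c') = 3
Position k = 0, exponent = n-1-k = 6
B^6 mod M = 3^6 mod 127 = 94
Delta = (3 - 1) * 94 mod 127 = 61
New hash = (60 + 61) mod 127 = 121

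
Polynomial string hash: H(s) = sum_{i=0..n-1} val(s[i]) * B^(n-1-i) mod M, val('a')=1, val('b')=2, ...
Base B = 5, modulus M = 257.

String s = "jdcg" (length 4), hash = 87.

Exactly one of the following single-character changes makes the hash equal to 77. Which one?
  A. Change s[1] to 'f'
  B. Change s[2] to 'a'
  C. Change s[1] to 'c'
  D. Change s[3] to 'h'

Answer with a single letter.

Answer: B

Derivation:
Option A: s[1]='d'->'f', delta=(6-4)*5^2 mod 257 = 50, hash=87+50 mod 257 = 137
Option B: s[2]='c'->'a', delta=(1-3)*5^1 mod 257 = 247, hash=87+247 mod 257 = 77 <-- target
Option C: s[1]='d'->'c', delta=(3-4)*5^2 mod 257 = 232, hash=87+232 mod 257 = 62
Option D: s[3]='g'->'h', delta=(8-7)*5^0 mod 257 = 1, hash=87+1 mod 257 = 88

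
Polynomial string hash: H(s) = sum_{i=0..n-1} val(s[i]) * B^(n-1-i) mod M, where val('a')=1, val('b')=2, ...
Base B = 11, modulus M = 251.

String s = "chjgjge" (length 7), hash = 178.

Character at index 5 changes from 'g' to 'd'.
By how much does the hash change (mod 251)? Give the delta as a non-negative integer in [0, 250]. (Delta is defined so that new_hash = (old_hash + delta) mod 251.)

Answer: 218

Derivation:
Delta formula: (val(new) - val(old)) * B^(n-1-k) mod M
  val('d') - val('g') = 4 - 7 = -3
  B^(n-1-k) = 11^1 mod 251 = 11
  Delta = -3 * 11 mod 251 = 218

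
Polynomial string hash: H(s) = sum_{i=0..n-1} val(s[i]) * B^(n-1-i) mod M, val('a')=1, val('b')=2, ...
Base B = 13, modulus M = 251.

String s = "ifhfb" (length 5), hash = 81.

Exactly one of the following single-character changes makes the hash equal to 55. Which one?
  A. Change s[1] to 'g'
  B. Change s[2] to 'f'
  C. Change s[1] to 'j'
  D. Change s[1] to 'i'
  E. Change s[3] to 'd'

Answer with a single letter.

Option A: s[1]='f'->'g', delta=(7-6)*13^3 mod 251 = 189, hash=81+189 mod 251 = 19
Option B: s[2]='h'->'f', delta=(6-8)*13^2 mod 251 = 164, hash=81+164 mod 251 = 245
Option C: s[1]='f'->'j', delta=(10-6)*13^3 mod 251 = 3, hash=81+3 mod 251 = 84
Option D: s[1]='f'->'i', delta=(9-6)*13^3 mod 251 = 65, hash=81+65 mod 251 = 146
Option E: s[3]='f'->'d', delta=(4-6)*13^1 mod 251 = 225, hash=81+225 mod 251 = 55 <-- target

Answer: E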